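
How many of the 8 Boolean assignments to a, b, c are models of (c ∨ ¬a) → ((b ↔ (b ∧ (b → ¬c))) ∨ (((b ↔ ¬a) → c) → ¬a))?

7

Initial set: {((c ∨ ¬a) → ((b ↔ (b ∧ (b → ¬c))) ∨ (((b ↔ ¬a) → c) → ¬a)))}.
((c ∨ ¬a) → ((b ↔ (b ∧ (b → ¬c))) ∨ (((b ↔ ¬a) → c) → ¬a))): β-rule — branch into ¬(c ∨ ¬a)  //  ((b ↔ (b ∧ (b → ¬c))) ∨ (((b ↔ ¬a) → c) → ¬a)).
  branch 1 (add ¬(c ∨ ¬a)):
    ¬(c ∨ ¬a): α-rule — add ¬c, ¬¬a.
    ○ open, literals {a=true, c=false}.
  branch 2 (add ((b ↔ (b ∧ (b → ¬c))) ∨ (((b ↔ ¬a) → c) → ¬a))):
    ((b ↔ (b ∧ (b → ¬c))) ∨ (((b ↔ ¬a) → c) → ¬a)): β-rule — branch into (b ↔ (b ∧ (b → ¬c)))  //  (((b ↔ ¬a) → c) → ¬a).
      branch 2.1 (add (b ↔ (b ∧ (b → ¬c)))):
        (b ↔ (b ∧ (b → ¬c))): β-rule — branch into b, (b ∧ (b → ¬c))  //  ¬b, ¬(b ∧ (b → ¬c)).
          branch 2.1.1 (add b, (b ∧ (b → ¬c))):
            (b ∧ (b → ¬c)): α-rule — add b, (b → ¬c).
            (b → ¬c): β-rule — branch into ¬b  //  ¬c.
              branch 2.1.1.1 (add ¬b):
                × closes — contains both b and ¬b.
              branch 2.1.1.2 (add ¬c):
                ○ open, literals {b=true, c=false}.
          branch 2.1.2 (add ¬b, ¬(b ∧ (b → ¬c))):
            ¬(b ∧ (b → ¬c)): β-rule — branch into ¬b  //  ¬(b → ¬c).
              branch 2.1.2.1 (add ¬b):
                ○ open, literals {b=false}.
              branch 2.1.2.2 (add ¬(b → ¬c)):
                ¬(b → ¬c): α-rule — add b, ¬¬c.
                × closes — contains both b and ¬b.
      branch 2.2 (add (((b ↔ ¬a) → c) → ¬a)):
        (((b ↔ ¬a) → c) → ¬a): β-rule — branch into ¬((b ↔ ¬a) → c)  //  ¬a.
          branch 2.2.1 (add ¬((b ↔ ¬a) → c)):
            ¬((b ↔ ¬a) → c): α-rule — add (b ↔ ¬a), ¬c.
            (b ↔ ¬a): β-rule — branch into b, ¬a  //  ¬b, ¬¬a.
              branch 2.2.1.1 (add b, ¬a):
                ○ open, literals {a=false, b=true, c=false}.
              branch 2.2.1.2 (add ¬b, ¬¬a):
                ○ open, literals {a=true, b=false, c=false}.
          branch 2.2.2 (add ¬a):
            ○ open, literals {a=false}.
2 branches closed, 6 open.
Each open branch fixes some atoms; the unmentioned ones are free. Counting distinct full assignments: branch {a=true, c=false} (b) contributes 2 new; branch {b=true, c=false} (a) contributes 1 new; branch {b=false} (a, c) contributes 3 new; branch {a=false, b=true, c=false} (none free) contributes 0 new; branch {a=true, b=false, c=false} (none free) contributes 0 new; branch {a=false} (b, c) contributes 1 new. Total: 7.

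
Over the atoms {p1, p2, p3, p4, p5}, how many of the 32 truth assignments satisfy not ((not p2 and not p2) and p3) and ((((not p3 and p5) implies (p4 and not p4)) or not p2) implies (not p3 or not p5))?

20

Initial set: {(not ((not p2 and not p2) and p3) and ((((not p3 and p5) implies (p4 and not p4)) or not p2) implies (not p3 or not p5)))}.
(not ((not p2 and not p2) and p3) and ((((not p3 and p5) implies (p4 and not p4)) or not p2) implies (not p3 or not p5))): α-rule — add not ((not p2 and not p2) and p3), ((((not p3 and p5) implies (p4 and not p4)) or not p2) implies (not p3 or not p5)).
not ((not p2 and not p2) and p3): β-rule — branch into not (not p2 and not p2)  //  not p3.
  branch 1 (add not (not p2 and not p2)):
    ((((not p3 and p5) implies (p4 and not p4)) or not p2) implies (not p3 or not p5)): β-rule — branch into not (((not p3 and p5) implies (p4 and not p4)) or not p2)  //  (not p3 or not p5).
      branch 1.1 (add not (((not p3 and p5) implies (p4 and not p4)) or not p2)):
        not (((not p3 and p5) implies (p4 and not p4)) or not p2): α-rule — add not ((not p3 and p5) implies (p4 and not p4)), not not p2.
        not ((not p3 and p5) implies (p4 and not p4)): α-rule — add (not p3 and p5), not (p4 and not p4).
        (not p3 and p5): α-rule — add not p3, p5.
        not (not p2 and not p2): β-rule — branch into not not p2  //  not not p2.
          branch 1.1.1 (add not not p2):
            not (p4 and not p4): β-rule — branch into not p4  //  not not p4.
              branch 1.1.1.1 (add not p4):
                ○ open, literals {p2=1, p3=0, p4=0, p5=1}.
              branch 1.1.1.2 (add not not p4):
                ○ open, literals {p2=1, p3=0, p4=1, p5=1}.
          branch 1.1.2 (add not not p2):
            not (p4 and not p4): β-rule — branch into not p4  //  not not p4.
              branch 1.1.2.1 (add not p4):
                ○ open, literals {p2=1, p3=0, p4=0, p5=1}.
              branch 1.1.2.2 (add not not p4):
                ○ open, literals {p2=1, p3=0, p4=1, p5=1}.
      branch 1.2 (add (not p3 or not p5)):
        not (not p2 and not p2): β-rule — branch into not not p2  //  not not p2.
          branch 1.2.1 (add not not p2):
            (not p3 or not p5): β-rule — branch into not p3  //  not p5.
              branch 1.2.1.1 (add not p3):
                ○ open, literals {p2=1, p3=0}.
              branch 1.2.1.2 (add not p5):
                ○ open, literals {p2=1, p5=0}.
          branch 1.2.2 (add not not p2):
            (not p3 or not p5): β-rule — branch into not p3  //  not p5.
              branch 1.2.2.1 (add not p3):
                ○ open, literals {p2=1, p3=0}.
              branch 1.2.2.2 (add not p5):
                ○ open, literals {p2=1, p5=0}.
  branch 2 (add not p3):
    ((((not p3 and p5) implies (p4 and not p4)) or not p2) implies (not p3 or not p5)): β-rule — branch into not (((not p3 and p5) implies (p4 and not p4)) or not p2)  //  (not p3 or not p5).
      branch 2.1 (add not (((not p3 and p5) implies (p4 and not p4)) or not p2)):
        not (((not p3 and p5) implies (p4 and not p4)) or not p2): α-rule — add not ((not p3 and p5) implies (p4 and not p4)), not not p2.
        not ((not p3 and p5) implies (p4 and not p4)): α-rule — add (not p3 and p5), not (p4 and not p4).
        (not p3 and p5): α-rule — add not p3, p5.
        not (p4 and not p4): β-rule — branch into not p4  //  not not p4.
          branch 2.1.1 (add not p4):
            ○ open, literals {p2=1, p3=0, p4=0, p5=1}.
          branch 2.1.2 (add not not p4):
            ○ open, literals {p2=1, p3=0, p4=1, p5=1}.
      branch 2.2 (add (not p3 or not p5)):
        (not p3 or not p5): β-rule — branch into not p3  //  not p5.
          branch 2.2.1 (add not p3):
            ○ open, literals {p3=0}.
          branch 2.2.2 (add not p5):
            ○ open, literals {p3=0, p5=0}.
0 branches closed, 12 open.
Each open branch fixes some atoms; the unmentioned ones are free. Counting distinct full assignments: branch {p2=1, p3=0, p4=0, p5=1} (p1) contributes 2 new; branch {p2=1, p3=0, p4=1, p5=1} (p1) contributes 2 new; branch {p2=1, p3=0, p4=0, p5=1} (p1) contributes 0 new; branch {p2=1, p3=0, p4=1, p5=1} (p1) contributes 0 new; branch {p2=1, p3=0} (p1, p4, p5) contributes 4 new; branch {p2=1, p5=0} (p1, p3, p4) contributes 4 new; branch {p2=1, p3=0} (p1, p4, p5) contributes 0 new; branch {p2=1, p5=0} (p1, p3, p4) contributes 0 new; branch {p2=1, p3=0, p4=0, p5=1} (p1) contributes 0 new; branch {p2=1, p3=0, p4=1, p5=1} (p1) contributes 0 new; branch {p3=0} (p1, p2, p4, p5) contributes 8 new; branch {p3=0, p5=0} (p1, p2, p4) contributes 0 new. Total: 20.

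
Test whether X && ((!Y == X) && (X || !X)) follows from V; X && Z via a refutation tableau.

Initial set: {V; (X && Z); !(X && ((!Y == X) && (X || !X)))}.
(X && Z): α-rule — add X, Z.
!(X && ((!Y == X) && (X || !X))): β-rule — branch into !X  //  !((!Y == X) && (X || !X)).
  branch 1 (add !X):
    × closes — contains both X and !X.
  branch 2 (add !((!Y == X) && (X || !X))):
    !((!Y == X) && (X || !X)): β-rule — branch into !(!Y == X)  //  !(X || !X).
      branch 2.1 (add !(!Y == X)):
        !(!Y == X): β-rule — branch into !Y, !X  //  !!Y, X.
          branch 2.1.1 (add !Y, !X):
            × closes — contains both X and !X.
          branch 2.1.2 (add !!Y, X):
            ○ open, literals {V=T, X=T, Y=T, Z=T}.
      branch 2.2 (add !(X || !X)):
        !(X || !X): α-rule — add !X, !!X.
        × closes — contains both X and !X.
3 branches closed, 1 open.
An open branch gives a countermodel: V=T, X=T, Y=T, Z=T (unmentioned atoms arbitrary); the premises hold there but the conclusion fails.

No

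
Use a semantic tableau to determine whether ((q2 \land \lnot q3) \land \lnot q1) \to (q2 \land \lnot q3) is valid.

Valid

Assume the negation and expand:
Initial set: {\lnot (((q2 \land \lnot q3) \land \lnot q1) \to (q2 \land \lnot q3))}.
\lnot (((q2 \land \lnot q3) \land \lnot q1) \to (q2 \land \lnot q3)): α-rule — add ((q2 \land \lnot q3) \land \lnot q1), \lnot (q2 \land \lnot q3).
((q2 \land \lnot q3) \land \lnot q1): α-rule — add (q2 \land \lnot q3), \lnot q1.
(q2 \land \lnot q3): α-rule — add q2, \lnot q3.
\lnot (q2 \land \lnot q3): β-rule — branch into \lnot q2  //  \lnot \lnot q3.
  branch 1 (add \lnot q2):
    × closes — contains both q2 and \lnot q2.
  branch 2 (add \lnot \lnot q3):
    × closes — contains both q3 and \lnot q3.
All 2 branches close.
Every branch closed, so the negation is unsatisfiable and the formula is valid.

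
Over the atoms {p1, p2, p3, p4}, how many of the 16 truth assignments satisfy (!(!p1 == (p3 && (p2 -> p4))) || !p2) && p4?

Initial set: {((!(!p1 == (p3 && (p2 -> p4))) || !p2) && p4)}.
((!(!p1 == (p3 && (p2 -> p4))) || !p2) && p4): α-rule — add (!(!p1 == (p3 && (p2 -> p4))) || !p2), p4.
(!(!p1 == (p3 && (p2 -> p4))) || !p2): β-rule — branch into !(!p1 == (p3 && (p2 -> p4)))  //  !p2.
  branch 1 (add !(!p1 == (p3 && (p2 -> p4)))):
    !(!p1 == (p3 && (p2 -> p4))): β-rule — branch into !p1, !(p3 && (p2 -> p4))  //  !!p1, (p3 && (p2 -> p4)).
      branch 1.1 (add !p1, !(p3 && (p2 -> p4))):
        !(p3 && (p2 -> p4)): β-rule — branch into !p3  //  !(p2 -> p4).
          branch 1.1.1 (add !p3):
            ○ open, literals {p1=false, p3=false, p4=true}.
          branch 1.1.2 (add !(p2 -> p4)):
            !(p2 -> p4): α-rule — add p2, !p4.
            × closes — contains both p4 and !p4.
      branch 1.2 (add !!p1, (p3 && (p2 -> p4))):
        (p3 && (p2 -> p4)): α-rule — add p3, (p2 -> p4).
        (p2 -> p4): β-rule — branch into !p2  //  p4.
          branch 1.2.1 (add !p2):
            ○ open, literals {p1=true, p2=false, p3=true, p4=true}.
          branch 1.2.2 (add p4):
            ○ open, literals {p1=true, p3=true, p4=true}.
  branch 2 (add !p2):
    ○ open, literals {p2=false, p4=true}.
1 branch closed, 4 open.
Each open branch fixes some atoms; the unmentioned ones are free. Counting distinct full assignments: branch {p1=false, p3=false, p4=true} (p2) contributes 2 new; branch {p1=true, p2=false, p3=true, p4=true} (none free) contributes 1 new; branch {p1=true, p3=true, p4=true} (p2) contributes 1 new; branch {p2=false, p4=true} (p1, p3) contributes 2 new. Total: 6.

6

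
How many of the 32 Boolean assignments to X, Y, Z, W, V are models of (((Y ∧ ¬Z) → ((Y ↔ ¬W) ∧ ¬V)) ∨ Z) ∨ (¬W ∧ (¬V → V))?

Initial set: {((((Y ∧ ¬Z) → ((Y ↔ ¬W) ∧ ¬V)) ∨ Z) ∨ (¬W ∧ (¬V → V)))}.
((((Y ∧ ¬Z) → ((Y ↔ ¬W) ∧ ¬V)) ∨ Z) ∨ (¬W ∧ (¬V → V))): β-rule — branch into (((Y ∧ ¬Z) → ((Y ↔ ¬W) ∧ ¬V)) ∨ Z)  //  (¬W ∧ (¬V → V)).
  branch 1 (add (((Y ∧ ¬Z) → ((Y ↔ ¬W) ∧ ¬V)) ∨ Z)):
    (((Y ∧ ¬Z) → ((Y ↔ ¬W) ∧ ¬V)) ∨ Z): β-rule — branch into ((Y ∧ ¬Z) → ((Y ↔ ¬W) ∧ ¬V))  //  Z.
      branch 1.1 (add ((Y ∧ ¬Z) → ((Y ↔ ¬W) ∧ ¬V))):
        ((Y ∧ ¬Z) → ((Y ↔ ¬W) ∧ ¬V)): β-rule — branch into ¬(Y ∧ ¬Z)  //  ((Y ↔ ¬W) ∧ ¬V).
          branch 1.1.1 (add ¬(Y ∧ ¬Z)):
            ¬(Y ∧ ¬Z): β-rule — branch into ¬Y  //  ¬¬Z.
              branch 1.1.1.1 (add ¬Y):
                ○ open, literals {Y=false}.
              branch 1.1.1.2 (add ¬¬Z):
                ○ open, literals {Z=true}.
          branch 1.1.2 (add ((Y ↔ ¬W) ∧ ¬V)):
            ((Y ↔ ¬W) ∧ ¬V): α-rule — add (Y ↔ ¬W), ¬V.
            (Y ↔ ¬W): β-rule — branch into Y, ¬W  //  ¬Y, ¬¬W.
              branch 1.1.2.1 (add Y, ¬W):
                ○ open, literals {V=false, W=false, Y=true}.
              branch 1.1.2.2 (add ¬Y, ¬¬W):
                ○ open, literals {V=false, W=true, Y=false}.
      branch 1.2 (add Z):
        ○ open, literals {Z=true}.
  branch 2 (add (¬W ∧ (¬V → V))):
    (¬W ∧ (¬V → V)): α-rule — add ¬W, (¬V → V).
    (¬V → V): β-rule — branch into ¬¬V  //  V.
      branch 2.1 (add ¬¬V):
        ○ open, literals {V=true, W=false}.
      branch 2.2 (add V):
        ○ open, literals {V=true, W=false}.
0 branches closed, 7 open.
Each open branch fixes some atoms; the unmentioned ones are free. Counting distinct full assignments: branch {Y=false} (X, Z, W, V) contributes 16 new; branch {Z=true} (X, Y, W, V) contributes 8 new; branch {V=false, W=false, Y=true} (X, Z) contributes 2 new; branch {V=false, W=true, Y=false} (X, Z) contributes 0 new; branch {Z=true} (X, Y, W, V) contributes 0 new; branch {V=true, W=false} (X, Y, Z) contributes 2 new; branch {V=true, W=false} (X, Y, Z) contributes 0 new. Total: 28.

28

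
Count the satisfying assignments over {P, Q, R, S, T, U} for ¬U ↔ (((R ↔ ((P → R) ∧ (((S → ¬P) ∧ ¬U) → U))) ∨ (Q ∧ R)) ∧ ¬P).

Initial set: {(¬U ↔ (((R ↔ ((P → R) ∧ (((S → ¬P) ∧ ¬U) → U))) ∨ (Q ∧ R)) ∧ ¬P))}.
(¬U ↔ (((R ↔ ((P → R) ∧ (((S → ¬P) ∧ ¬U) → U))) ∨ (Q ∧ R)) ∧ ¬P)): β-rule — branch into ¬U, (((R ↔ ((P → R) ∧ (((S → ¬P) ∧ ¬U) → U))) ∨ (Q ∧ R)) ∧ ¬P)  //  ¬¬U, ¬(((R ↔ ((P → R) ∧ (((S → ¬P) ∧ ¬U) → U))) ∨ (Q ∧ R)) ∧ ¬P).
  branch 1 (add ¬U, (((R ↔ ((P → R) ∧ (((S → ¬P) ∧ ¬U) → U))) ∨ (Q ∧ R)) ∧ ¬P)):
    (((R ↔ ((P → R) ∧ (((S → ¬P) ∧ ¬U) → U))) ∨ (Q ∧ R)) ∧ ¬P): α-rule — add ((R ↔ ((P → R) ∧ (((S → ¬P) ∧ ¬U) → U))) ∨ (Q ∧ R)), ¬P.
    ((R ↔ ((P → R) ∧ (((S → ¬P) ∧ ¬U) → U))) ∨ (Q ∧ R)): β-rule — branch into (R ↔ ((P → R) ∧ (((S → ¬P) ∧ ¬U) → U)))  //  (Q ∧ R).
      branch 1.1 (add (R ↔ ((P → R) ∧ (((S → ¬P) ∧ ¬U) → U)))):
        (R ↔ ((P → R) ∧ (((S → ¬P) ∧ ¬U) → U))): β-rule — branch into R, ((P → R) ∧ (((S → ¬P) ∧ ¬U) → U))  //  ¬R, ¬((P → R) ∧ (((S → ¬P) ∧ ¬U) → U)).
          branch 1.1.1 (add R, ((P → R) ∧ (((S → ¬P) ∧ ¬U) → U))):
            ((P → R) ∧ (((S → ¬P) ∧ ¬U) → U)): α-rule — add (P → R), (((S → ¬P) ∧ ¬U) → U).
            (P → R): β-rule — branch into ¬P  //  R.
              branch 1.1.1.1 (add ¬P):
                (((S → ¬P) ∧ ¬U) → U): β-rule — branch into ¬((S → ¬P) ∧ ¬U)  //  U.
                  branch 1.1.1.1.1 (add ¬((S → ¬P) ∧ ¬U)):
                    ¬((S → ¬P) ∧ ¬U): β-rule — branch into ¬(S → ¬P)  //  ¬¬U.
                      branch 1.1.1.1.1.1 (add ¬(S → ¬P)):
                        ¬(S → ¬P): α-rule — add S, ¬¬P.
                        × closes — contains both P and ¬P.
                      branch 1.1.1.1.1.2 (add ¬¬U):
                        × closes — contains both U and ¬U.
                  branch 1.1.1.1.2 (add U):
                    × closes — contains both U and ¬U.
              branch 1.1.1.2 (add R):
                (((S → ¬P) ∧ ¬U) → U): β-rule — branch into ¬((S → ¬P) ∧ ¬U)  //  U.
                  branch 1.1.1.2.1 (add ¬((S → ¬P) ∧ ¬U)):
                    ¬((S → ¬P) ∧ ¬U): β-rule — branch into ¬(S → ¬P)  //  ¬¬U.
                      branch 1.1.1.2.1.1 (add ¬(S → ¬P)):
                        ¬(S → ¬P): α-rule — add S, ¬¬P.
                        × closes — contains both P and ¬P.
                      branch 1.1.1.2.1.2 (add ¬¬U):
                        × closes — contains both U and ¬U.
                  branch 1.1.1.2.2 (add U):
                    × closes — contains both U and ¬U.
          branch 1.1.2 (add ¬R, ¬((P → R) ∧ (((S → ¬P) ∧ ¬U) → U))):
            ¬((P → R) ∧ (((S → ¬P) ∧ ¬U) → U)): β-rule — branch into ¬(P → R)  //  ¬(((S → ¬P) ∧ ¬U) → U).
              branch 1.1.2.1 (add ¬(P → R)):
                ¬(P → R): α-rule — add P, ¬R.
                × closes — contains both P and ¬P.
              branch 1.1.2.2 (add ¬(((S → ¬P) ∧ ¬U) → U)):
                ¬(((S → ¬P) ∧ ¬U) → U): α-rule — add ((S → ¬P) ∧ ¬U), ¬U.
                ((S → ¬P) ∧ ¬U): α-rule — add (S → ¬P), ¬U.
                (S → ¬P): β-rule — branch into ¬S  //  ¬P.
                  branch 1.1.2.2.1 (add ¬S):
                    ○ open, literals {P=F, R=F, S=F, U=F}.
                  branch 1.1.2.2.2 (add ¬P):
                    ○ open, literals {P=F, R=F, U=F}.
      branch 1.2 (add (Q ∧ R)):
        (Q ∧ R): α-rule — add Q, R.
        ○ open, literals {P=F, Q=T, R=T, U=F}.
  branch 2 (add ¬¬U, ¬(((R ↔ ((P → R) ∧ (((S → ¬P) ∧ ¬U) → U))) ∨ (Q ∧ R)) ∧ ¬P)):
    ¬(((R ↔ ((P → R) ∧ (((S → ¬P) ∧ ¬U) → U))) ∨ (Q ∧ R)) ∧ ¬P): β-rule — branch into ¬((R ↔ ((P → R) ∧ (((S → ¬P) ∧ ¬U) → U))) ∨ (Q ∧ R))  //  ¬¬P.
      branch 2.1 (add ¬((R ↔ ((P → R) ∧ (((S → ¬P) ∧ ¬U) → U))) ∨ (Q ∧ R))):
        ¬((R ↔ ((P → R) ∧ (((S → ¬P) ∧ ¬U) → U))) ∨ (Q ∧ R)): α-rule — add ¬(R ↔ ((P → R) ∧ (((S → ¬P) ∧ ¬U) → U))), ¬(Q ∧ R).
        ¬(R ↔ ((P → R) ∧ (((S → ¬P) ∧ ¬U) → U))): β-rule — branch into R, ¬((P → R) ∧ (((S → ¬P) ∧ ¬U) → U))  //  ¬R, ((P → R) ∧ (((S → ¬P) ∧ ¬U) → U)).
          branch 2.1.1 (add R, ¬((P → R) ∧ (((S → ¬P) ∧ ¬U) → U))):
            ¬(Q ∧ R): β-rule — branch into ¬Q  //  ¬R.
              branch 2.1.1.1 (add ¬Q):
                ¬((P → R) ∧ (((S → ¬P) ∧ ¬U) → U)): β-rule — branch into ¬(P → R)  //  ¬(((S → ¬P) ∧ ¬U) → U).
                  branch 2.1.1.1.1 (add ¬(P → R)):
                    ¬(P → R): α-rule — add P, ¬R.
                    × closes — contains both R and ¬R.
                  branch 2.1.1.1.2 (add ¬(((S → ¬P) ∧ ¬U) → U)):
                    ¬(((S → ¬P) ∧ ¬U) → U): α-rule — add ((S → ¬P) ∧ ¬U), ¬U.
                    × closes — contains both U and ¬U.
              branch 2.1.1.2 (add ¬R):
                × closes — contains both R and ¬R.
          branch 2.1.2 (add ¬R, ((P → R) ∧ (((S → ¬P) ∧ ¬U) → U))):
            ((P → R) ∧ (((S → ¬P) ∧ ¬U) → U)): α-rule — add (P → R), (((S → ¬P) ∧ ¬U) → U).
            ¬(Q ∧ R): β-rule — branch into ¬Q  //  ¬R.
              branch 2.1.2.1 (add ¬Q):
                (P → R): β-rule — branch into ¬P  //  R.
                  branch 2.1.2.1.1 (add ¬P):
                    (((S → ¬P) ∧ ¬U) → U): β-rule — branch into ¬((S → ¬P) ∧ ¬U)  //  U.
                      branch 2.1.2.1.1.1 (add ¬((S → ¬P) ∧ ¬U)):
                        ¬((S → ¬P) ∧ ¬U): β-rule — branch into ¬(S → ¬P)  //  ¬¬U.
                          branch 2.1.2.1.1.1.1 (add ¬(S → ¬P)):
                            ¬(S → ¬P): α-rule — add S, ¬¬P.
                            × closes — contains both P and ¬P.
                          branch 2.1.2.1.1.1.2 (add ¬¬U):
                            ○ open, literals {P=F, Q=F, R=F, U=T}.
                      branch 2.1.2.1.1.2 (add U):
                        ○ open, literals {P=F, Q=F, R=F, U=T}.
                  branch 2.1.2.1.2 (add R):
                    × closes — contains both R and ¬R.
              branch 2.1.2.2 (add ¬R):
                (P → R): β-rule — branch into ¬P  //  R.
                  branch 2.1.2.2.1 (add ¬P):
                    (((S → ¬P) ∧ ¬U) → U): β-rule — branch into ¬((S → ¬P) ∧ ¬U)  //  U.
                      branch 2.1.2.2.1.1 (add ¬((S → ¬P) ∧ ¬U)):
                        ¬((S → ¬P) ∧ ¬U): β-rule — branch into ¬(S → ¬P)  //  ¬¬U.
                          branch 2.1.2.2.1.1.1 (add ¬(S → ¬P)):
                            ¬(S → ¬P): α-rule — add S, ¬¬P.
                            × closes — contains both P and ¬P.
                          branch 2.1.2.2.1.1.2 (add ¬¬U):
                            ○ open, literals {P=F, R=F, U=T}.
                      branch 2.1.2.2.1.2 (add U):
                        ○ open, literals {P=F, R=F, U=T}.
                  branch 2.1.2.2.2 (add R):
                    × closes — contains both R and ¬R.
      branch 2.2 (add ¬¬P):
        ○ open, literals {P=T, U=T}.
14 branches closed, 8 open.
Each open branch fixes some atoms; the unmentioned ones are free. Counting distinct full assignments: branch {P=F, R=F, S=F, U=F} (Q, T) contributes 4 new; branch {P=F, R=F, U=F} (Q, S, T) contributes 4 new; branch {P=F, Q=T, R=T, U=F} (S, T) contributes 4 new; branch {P=F, Q=F, R=F, U=T} (S, T) contributes 4 new; branch {P=F, Q=F, R=F, U=T} (S, T) contributes 0 new; branch {P=F, R=F, U=T} (Q, S, T) contributes 4 new; branch {P=F, R=F, U=T} (Q, S, T) contributes 0 new; branch {P=T, U=T} (Q, R, S, T) contributes 16 new. Total: 36.

36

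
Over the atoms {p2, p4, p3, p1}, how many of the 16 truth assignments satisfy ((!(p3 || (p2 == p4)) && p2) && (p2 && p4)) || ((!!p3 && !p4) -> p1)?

Initial set: {(((!(p3 || (p2 == p4)) && p2) && (p2 && p4)) || ((!!p3 && !p4) -> p1))}.
(((!(p3 || (p2 == p4)) && p2) && (p2 && p4)) || ((!!p3 && !p4) -> p1)): β-rule — branch into ((!(p3 || (p2 == p4)) && p2) && (p2 && p4))  //  ((!!p3 && !p4) -> p1).
  branch 1 (add ((!(p3 || (p2 == p4)) && p2) && (p2 && p4))):
    ((!(p3 || (p2 == p4)) && p2) && (p2 && p4)): α-rule — add (!(p3 || (p2 == p4)) && p2), (p2 && p4).
    (!(p3 || (p2 == p4)) && p2): α-rule — add !(p3 || (p2 == p4)), p2.
    (p2 && p4): α-rule — add p2, p4.
    !(p3 || (p2 == p4)): α-rule — add !p3, !(p2 == p4).
    !(p2 == p4): β-rule — branch into p2, !p4  //  !p2, p4.
      branch 1.1 (add p2, !p4):
        × closes — contains both p4 and !p4.
      branch 1.2 (add !p2, p4):
        × closes — contains both p2 and !p2.
  branch 2 (add ((!!p3 && !p4) -> p1)):
    ((!!p3 && !p4) -> p1): β-rule — branch into !(!!p3 && !p4)  //  p1.
      branch 2.1 (add !(!!p3 && !p4)):
        !(!!p3 && !p4): β-rule — branch into !!!p3  //  !!p4.
          branch 2.1.1 (add !!!p3):
            !!!p3: drop double negation, giving !p3.
            ○ open, literals {p3=0}.
          branch 2.1.2 (add !!p4):
            ○ open, literals {p4=1}.
      branch 2.2 (add p1):
        ○ open, literals {p1=1}.
2 branches closed, 3 open.
Each open branch fixes some atoms; the unmentioned ones are free. Counting distinct full assignments: branch {p3=0} (p2, p4, p1) contributes 8 new; branch {p4=1} (p2, p3, p1) contributes 4 new; branch {p1=1} (p2, p4, p3) contributes 2 new. Total: 14.

14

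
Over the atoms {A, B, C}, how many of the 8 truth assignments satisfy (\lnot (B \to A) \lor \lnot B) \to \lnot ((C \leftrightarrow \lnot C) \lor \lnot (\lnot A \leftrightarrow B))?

Initial set: {((\lnot (B \to A) \lor \lnot B) \to \lnot ((C \leftrightarrow \lnot C) \lor \lnot (\lnot A \leftrightarrow B)))}.
((\lnot (B \to A) \lor \lnot B) \to \lnot ((C \leftrightarrow \lnot C) \lor \lnot (\lnot A \leftrightarrow B))): β-rule — branch into \lnot (\lnot (B \to A) \lor \lnot B)  //  \lnot ((C \leftrightarrow \lnot C) \lor \lnot (\lnot A \leftrightarrow B)).
  branch 1 (add \lnot (\lnot (B \to A) \lor \lnot B)):
    \lnot (\lnot (B \to A) \lor \lnot B): α-rule — add \lnot \lnot (B \to A), \lnot \lnot B.
    \lnot \lnot (B \to A): β-rule — branch into \lnot B  //  A.
      branch 1.1 (add \lnot B):
        × closes — contains both B and \lnot B.
      branch 1.2 (add A):
        ○ open, literals {A=T, B=T}.
  branch 2 (add \lnot ((C \leftrightarrow \lnot C) \lor \lnot (\lnot A \leftrightarrow B))):
    \lnot ((C \leftrightarrow \lnot C) \lor \lnot (\lnot A \leftrightarrow B)): α-rule — add \lnot (C \leftrightarrow \lnot C), \lnot \lnot (\lnot A \leftrightarrow B).
    \lnot (C \leftrightarrow \lnot C): β-rule — branch into C, \lnot \lnot C  //  \lnot C, \lnot C.
      branch 2.1 (add C, \lnot \lnot C):
        \lnot \lnot (\lnot A \leftrightarrow B): β-rule — branch into \lnot A, B  //  \lnot \lnot A, \lnot B.
          branch 2.1.1 (add \lnot A, B):
            ○ open, literals {A=F, B=T, C=T}.
          branch 2.1.2 (add \lnot \lnot A, \lnot B):
            ○ open, literals {A=T, B=F, C=T}.
      branch 2.2 (add \lnot C, \lnot C):
        \lnot \lnot (\lnot A \leftrightarrow B): β-rule — branch into \lnot A, B  //  \lnot \lnot A, \lnot B.
          branch 2.2.1 (add \lnot A, B):
            ○ open, literals {A=F, B=T, C=F}.
          branch 2.2.2 (add \lnot \lnot A, \lnot B):
            ○ open, literals {A=T, B=F, C=F}.
1 branch closed, 5 open.
Each open branch fixes some atoms; the unmentioned ones are free. Counting distinct full assignments: branch {A=T, B=T} (C) contributes 2 new; branch {A=F, B=T, C=T} (none free) contributes 1 new; branch {A=T, B=F, C=T} (none free) contributes 1 new; branch {A=F, B=T, C=F} (none free) contributes 1 new; branch {A=T, B=F, C=F} (none free) contributes 1 new. Total: 6.

6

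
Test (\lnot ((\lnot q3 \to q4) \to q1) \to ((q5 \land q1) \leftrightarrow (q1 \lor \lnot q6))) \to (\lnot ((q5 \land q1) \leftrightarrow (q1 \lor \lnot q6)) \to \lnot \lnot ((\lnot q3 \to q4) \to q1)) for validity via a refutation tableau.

Assume the negation and expand:
Initial set: {F ((\lnot ((\lnot q3 \to q4) \to q1) \to ((q5 \land q1) \leftrightarrow (q1 \lor \lnot q6))) \to (\lnot ((q5 \land q1) \leftrightarrow (q1 \lor \lnot q6)) \to \lnot \lnot ((\lnot q3 \to q4) \to q1)))}.
F ((\lnot ((\lnot q3 \to q4) \to q1) \to ((q5 \land q1) \leftrightarrow (q1 \lor \lnot q6))) \to (\lnot ((q5 \land q1) \leftrightarrow (q1 \lor \lnot q6)) \to \lnot \lnot ((\lnot q3 \to q4) \to q1))): α-rule — add T (\lnot ((\lnot q3 \to q4) \to q1) \to ((q5 \land q1) \leftrightarrow (q1 \lor \lnot q6))), F (\lnot ((q5 \land q1) \leftrightarrow (q1 \lor \lnot q6)) \to \lnot \lnot ((\lnot q3 \to q4) \to q1)).
F (\lnot ((q5 \land q1) \leftrightarrow (q1 \lor \lnot q6)) \to \lnot \lnot ((\lnot q3 \to q4) \to q1)): α-rule — add T \lnot ((q5 \land q1) \leftrightarrow (q1 \lor \lnot q6)), F \lnot \lnot ((\lnot q3 \to q4) \to q1).
F \lnot \lnot ((\lnot q3 \to q4) \to q1): drop double negation, giving F ((\lnot q3 \to q4) \to q1).
F ((\lnot q3 \to q4) \to q1): α-rule — add T (\lnot q3 \to q4), F q1.
T (\lnot ((\lnot q3 \to q4) \to q1) \to ((q5 \land q1) \leftrightarrow (q1 \lor \lnot q6))): β-rule — branch into F \lnot ((\lnot q3 \to q4) \to q1)  //  T ((q5 \land q1) \leftrightarrow (q1 \lor \lnot q6)).
  branch 1 (add F \lnot ((\lnot q3 \to q4) \to q1)):
    T \lnot ((q5 \land q1) \leftrightarrow (q1 \lor \lnot q6)): β-rule — branch into T (q5 \land q1), F (q1 \lor \lnot q6)  //  F (q5 \land q1), T (q1 \lor \lnot q6).
      branch 1.1 (add T (q5 \land q1), F (q1 \lor \lnot q6)):
        T (q5 \land q1): α-rule — add T q5, T q1.
        × closes — contains both q1 and \lnot q1.
      branch 1.2 (add F (q5 \land q1), T (q1 \lor \lnot q6)):
        T (\lnot q3 \to q4): β-rule — branch into F \lnot q3  //  T q4.
          branch 1.2.1 (add F \lnot q3):
            F \lnot ((\lnot q3 \to q4) \to q1): β-rule — branch into F (\lnot q3 \to q4)  //  T q1.
              branch 1.2.1.1 (add F (\lnot q3 \to q4)):
                F (\lnot q3 \to q4): α-rule — add T \lnot q3, F q4.
                × closes — contains both q3 and \lnot q3.
              branch 1.2.1.2 (add T q1):
                × closes — contains both q1 and \lnot q1.
          branch 1.2.2 (add T q4):
            F \lnot ((\lnot q3 \to q4) \to q1): β-rule — branch into F (\lnot q3 \to q4)  //  T q1.
              branch 1.2.2.1 (add F (\lnot q3 \to q4)):
                F (\lnot q3 \to q4): α-rule — add T \lnot q3, F q4.
                × closes — contains both q4 and \lnot q4.
              branch 1.2.2.2 (add T q1):
                × closes — contains both q1 and \lnot q1.
  branch 2 (add T ((q5 \land q1) \leftrightarrow (q1 \lor \lnot q6))):
    T \lnot ((q5 \land q1) \leftrightarrow (q1 \lor \lnot q6)): β-rule — branch into T (q5 \land q1), F (q1 \lor \lnot q6)  //  F (q5 \land q1), T (q1 \lor \lnot q6).
      branch 2.1 (add T (q5 \land q1), F (q1 \lor \lnot q6)):
        T (q5 \land q1): α-rule — add T q5, T q1.
        × closes — contains both q1 and \lnot q1.
      branch 2.2 (add F (q5 \land q1), T (q1 \lor \lnot q6)):
        T (\lnot q3 \to q4): β-rule — branch into F \lnot q3  //  T q4.
          branch 2.2.1 (add F \lnot q3):
            T ((q5 \land q1) \leftrightarrow (q1 \lor \lnot q6)): β-rule — branch into T (q5 \land q1), T (q1 \lor \lnot q6)  //  F (q5 \land q1), F (q1 \lor \lnot q6).
              branch 2.2.1.1 (add T (q5 \land q1), T (q1 \lor \lnot q6)):
                T (q5 \land q1): α-rule — add T q5, T q1.
                × closes — contains both q1 and \lnot q1.
              branch 2.2.1.2 (add F (q5 \land q1), F (q1 \lor \lnot q6)):
                F (q1 \lor \lnot q6): α-rule — add F q1, F \lnot q6.
                F (q5 \land q1): β-rule — branch into F q5  //  F q1.
                  branch 2.2.1.2.1 (add F q5):
                    T (q1 \lor \lnot q6): β-rule — branch into T q1  //  T \lnot q6.
                      branch 2.2.1.2.1.1 (add T q1):
                        × closes — contains both q1 and \lnot q1.
                      branch 2.2.1.2.1.2 (add T \lnot q6):
                        × closes — contains both q6 and \lnot q6.
                  branch 2.2.1.2.2 (add F q1):
                    T (q1 \lor \lnot q6): β-rule — branch into T q1  //  T \lnot q6.
                      branch 2.2.1.2.2.1 (add T q1):
                        × closes — contains both q1 and \lnot q1.
                      branch 2.2.1.2.2.2 (add T \lnot q6):
                        × closes — contains both q6 and \lnot q6.
          branch 2.2.2 (add T q4):
            T ((q5 \land q1) \leftrightarrow (q1 \lor \lnot q6)): β-rule — branch into T (q5 \land q1), T (q1 \lor \lnot q6)  //  F (q5 \land q1), F (q1 \lor \lnot q6).
              branch 2.2.2.1 (add T (q5 \land q1), T (q1 \lor \lnot q6)):
                T (q5 \land q1): α-rule — add T q5, T q1.
                × closes — contains both q1 and \lnot q1.
              branch 2.2.2.2 (add F (q5 \land q1), F (q1 \lor \lnot q6)):
                F (q1 \lor \lnot q6): α-rule — add F q1, F \lnot q6.
                F (q5 \land q1): β-rule — branch into F q5  //  F q1.
                  branch 2.2.2.2.1 (add F q5):
                    T (q1 \lor \lnot q6): β-rule — branch into T q1  //  T \lnot q6.
                      branch 2.2.2.2.1.1 (add T q1):
                        × closes — contains both q1 and \lnot q1.
                      branch 2.2.2.2.1.2 (add T \lnot q6):
                        × closes — contains both q6 and \lnot q6.
                  branch 2.2.2.2.2 (add F q1):
                    T (q1 \lor \lnot q6): β-rule — branch into T q1  //  T \lnot q6.
                      branch 2.2.2.2.2.1 (add T q1):
                        × closes — contains both q1 and \lnot q1.
                      branch 2.2.2.2.2.2 (add T \lnot q6):
                        × closes — contains both q6 and \lnot q6.
All 16 branches close.
Every branch closed, so the negation is unsatisfiable and the formula is valid.

Valid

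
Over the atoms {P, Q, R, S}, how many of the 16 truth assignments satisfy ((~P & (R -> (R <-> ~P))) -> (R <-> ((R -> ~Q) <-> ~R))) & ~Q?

4

Initial set: {(((~P & (R -> (R <-> ~P))) -> (R <-> ((R -> ~Q) <-> ~R))) & ~Q)}.
(((~P & (R -> (R <-> ~P))) -> (R <-> ((R -> ~Q) <-> ~R))) & ~Q): α-rule — add ((~P & (R -> (R <-> ~P))) -> (R <-> ((R -> ~Q) <-> ~R))), ~Q.
((~P & (R -> (R <-> ~P))) -> (R <-> ((R -> ~Q) <-> ~R))): β-rule — branch into ~(~P & (R -> (R <-> ~P)))  //  (R <-> ((R -> ~Q) <-> ~R)).
  branch 1 (add ~(~P & (R -> (R <-> ~P)))):
    ~(~P & (R -> (R <-> ~P))): β-rule — branch into ~~P  //  ~(R -> (R <-> ~P)).
      branch 1.1 (add ~~P):
        ○ open, literals {P=T, Q=F}.
      branch 1.2 (add ~(R -> (R <-> ~P))):
        ~(R -> (R <-> ~P)): α-rule — add R, ~(R <-> ~P).
        ~(R <-> ~P): β-rule — branch into R, ~~P  //  ~R, ~P.
          branch 1.2.1 (add R, ~~P):
            ○ open, literals {P=T, Q=F, R=T}.
          branch 1.2.2 (add ~R, ~P):
            × closes — contains both R and ~R.
  branch 2 (add (R <-> ((R -> ~Q) <-> ~R))):
    (R <-> ((R -> ~Q) <-> ~R)): β-rule — branch into R, ((R -> ~Q) <-> ~R)  //  ~R, ~((R -> ~Q) <-> ~R).
      branch 2.1 (add R, ((R -> ~Q) <-> ~R)):
        ((R -> ~Q) <-> ~R): β-rule — branch into (R -> ~Q), ~R  //  ~(R -> ~Q), ~~R.
          branch 2.1.1 (add (R -> ~Q), ~R):
            × closes — contains both R and ~R.
          branch 2.1.2 (add ~(R -> ~Q), ~~R):
            ~(R -> ~Q): α-rule — add R, ~~Q.
            × closes — contains both Q and ~Q.
      branch 2.2 (add ~R, ~((R -> ~Q) <-> ~R)):
        ~((R -> ~Q) <-> ~R): β-rule — branch into (R -> ~Q), ~~R  //  ~(R -> ~Q), ~R.
          branch 2.2.1 (add (R -> ~Q), ~~R):
            × closes — contains both R and ~R.
          branch 2.2.2 (add ~(R -> ~Q), ~R):
            ~(R -> ~Q): α-rule — add R, ~~Q.
            × closes — contains both R and ~R.
5 branches closed, 2 open.
Each open branch fixes some atoms; the unmentioned ones are free. Counting distinct full assignments: branch {P=T, Q=F} (R, S) contributes 4 new; branch {P=T, Q=F, R=T} (S) contributes 0 new. Total: 4.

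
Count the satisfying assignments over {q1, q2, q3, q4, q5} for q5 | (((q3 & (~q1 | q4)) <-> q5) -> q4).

26

Initial set: {(q5 | (((q3 & (~q1 | q4)) <-> q5) -> q4))}.
(q5 | (((q3 & (~q1 | q4)) <-> q5) -> q4)): β-rule — branch into q5  //  (((q3 & (~q1 | q4)) <-> q5) -> q4).
  branch 1 (add q5):
    ○ open, literals {q5=T}.
  branch 2 (add (((q3 & (~q1 | q4)) <-> q5) -> q4)):
    (((q3 & (~q1 | q4)) <-> q5) -> q4): β-rule — branch into ~((q3 & (~q1 | q4)) <-> q5)  //  q4.
      branch 2.1 (add ~((q3 & (~q1 | q4)) <-> q5)):
        ~((q3 & (~q1 | q4)) <-> q5): β-rule — branch into (q3 & (~q1 | q4)), ~q5  //  ~(q3 & (~q1 | q4)), q5.
          branch 2.1.1 (add (q3 & (~q1 | q4)), ~q5):
            (q3 & (~q1 | q4)): α-rule — add q3, (~q1 | q4).
            (~q1 | q4): β-rule — branch into ~q1  //  q4.
              branch 2.1.1.1 (add ~q1):
                ○ open, literals {q1=F, q3=T, q5=F}.
              branch 2.1.1.2 (add q4):
                ○ open, literals {q3=T, q4=T, q5=F}.
          branch 2.1.2 (add ~(q3 & (~q1 | q4)), q5):
            ~(q3 & (~q1 | q4)): β-rule — branch into ~q3  //  ~(~q1 | q4).
              branch 2.1.2.1 (add ~q3):
                ○ open, literals {q3=F, q5=T}.
              branch 2.1.2.2 (add ~(~q1 | q4)):
                ~(~q1 | q4): α-rule — add ~~q1, ~q4.
                ○ open, literals {q1=T, q4=F, q5=T}.
      branch 2.2 (add q4):
        ○ open, literals {q4=T}.
0 branches closed, 6 open.
Each open branch fixes some atoms; the unmentioned ones are free. Counting distinct full assignments: branch {q5=T} (q1, q2, q3, q4) contributes 16 new; branch {q1=F, q3=T, q5=F} (q2, q4) contributes 4 new; branch {q3=T, q4=T, q5=F} (q1, q2) contributes 2 new; branch {q3=F, q5=T} (q1, q2, q4) contributes 0 new; branch {q1=T, q4=F, q5=T} (q2, q3) contributes 0 new; branch {q4=T} (q1, q2, q3, q5) contributes 4 new. Total: 26.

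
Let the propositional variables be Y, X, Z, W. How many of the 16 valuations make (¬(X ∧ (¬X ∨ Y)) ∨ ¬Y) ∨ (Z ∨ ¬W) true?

15

Initial set: {((¬(X ∧ (¬X ∨ Y)) ∨ ¬Y) ∨ (Z ∨ ¬W))}.
((¬(X ∧ (¬X ∨ Y)) ∨ ¬Y) ∨ (Z ∨ ¬W)): β-rule — branch into (¬(X ∧ (¬X ∨ Y)) ∨ ¬Y)  //  (Z ∨ ¬W).
  branch 1 (add (¬(X ∧ (¬X ∨ Y)) ∨ ¬Y)):
    (¬(X ∧ (¬X ∨ Y)) ∨ ¬Y): β-rule — branch into ¬(X ∧ (¬X ∨ Y))  //  ¬Y.
      branch 1.1 (add ¬(X ∧ (¬X ∨ Y))):
        ¬(X ∧ (¬X ∨ Y)): β-rule — branch into ¬X  //  ¬(¬X ∨ Y).
          branch 1.1.1 (add ¬X):
            ○ open, literals {X=false}.
          branch 1.1.2 (add ¬(¬X ∨ Y)):
            ¬(¬X ∨ Y): α-rule — add ¬¬X, ¬Y.
            ○ open, literals {X=true, Y=false}.
      branch 1.2 (add ¬Y):
        ○ open, literals {Y=false}.
  branch 2 (add (Z ∨ ¬W)):
    (Z ∨ ¬W): β-rule — branch into Z  //  ¬W.
      branch 2.1 (add Z):
        ○ open, literals {Z=true}.
      branch 2.2 (add ¬W):
        ○ open, literals {W=false}.
0 branches closed, 5 open.
Each open branch fixes some atoms; the unmentioned ones are free. Counting distinct full assignments: branch {X=false} (Y, Z, W) contributes 8 new; branch {X=true, Y=false} (Z, W) contributes 4 new; branch {Y=false} (X, Z, W) contributes 0 new; branch {Z=true} (Y, X, W) contributes 2 new; branch {W=false} (Y, X, Z) contributes 1 new. Total: 15.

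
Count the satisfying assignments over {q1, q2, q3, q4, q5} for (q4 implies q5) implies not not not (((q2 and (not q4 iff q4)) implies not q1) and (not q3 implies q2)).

14

Initial set: {((q4 implies q5) implies not not not (((q2 and (not q4 iff q4)) implies not q1) and (not q3 implies q2)))}.
((q4 implies q5) implies not not not (((q2 and (not q4 iff q4)) implies not q1) and (not q3 implies q2))): β-rule — branch into not (q4 implies q5)  //  not not not (((q2 and (not q4 iff q4)) implies not q1) and (not q3 implies q2)).
  branch 1 (add not (q4 implies q5)):
    not (q4 implies q5): α-rule — add q4, not q5.
    ○ open, literals {q4=true, q5=false}.
  branch 2 (add not not not (((q2 and (not q4 iff q4)) implies not q1) and (not q3 implies q2))):
    not not not (((q2 and (not q4 iff q4)) implies not q1) and (not q3 implies q2)): drop double negation, giving not (((q2 and (not q4 iff q4)) implies not q1) and (not q3 implies q2)).
    not (((q2 and (not q4 iff q4)) implies not q1) and (not q3 implies q2)): β-rule — branch into not ((q2 and (not q4 iff q4)) implies not q1)  //  not (not q3 implies q2).
      branch 2.1 (add not ((q2 and (not q4 iff q4)) implies not q1)):
        not ((q2 and (not q4 iff q4)) implies not q1): α-rule — add (q2 and (not q4 iff q4)), not not q1.
        (q2 and (not q4 iff q4)): α-rule — add q2, (not q4 iff q4).
        (not q4 iff q4): β-rule — branch into not q4, q4  //  not not q4, not q4.
          branch 2.1.1 (add not q4, q4):
            × closes — contains both q4 and not q4.
          branch 2.1.2 (add not not q4, not q4):
            × closes — contains both q4 and not q4.
      branch 2.2 (add not (not q3 implies q2)):
        not (not q3 implies q2): α-rule — add not q3, not q2.
        ○ open, literals {q2=false, q3=false}.
2 branches closed, 2 open.
Each open branch fixes some atoms; the unmentioned ones are free. Counting distinct full assignments: branch {q4=true, q5=false} (q1, q2, q3) contributes 8 new; branch {q2=false, q3=false} (q1, q4, q5) contributes 6 new. Total: 14.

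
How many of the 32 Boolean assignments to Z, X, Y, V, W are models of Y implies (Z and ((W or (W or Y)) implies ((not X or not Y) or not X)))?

20

Initial set: {T (Y implies (Z and ((W or (W or Y)) implies ((not X or not Y) or not X))))}.
T (Y implies (Z and ((W or (W or Y)) implies ((not X or not Y) or not X)))): β-rule — branch into F Y  //  T (Z and ((W or (W or Y)) implies ((not X or not Y) or not X))).
  branch 1 (add F Y):
    ○ open, literals {Y=F}.
  branch 2 (add T (Z and ((W or (W or Y)) implies ((not X or not Y) or not X)))):
    T (Z and ((W or (W or Y)) implies ((not X or not Y) or not X))): α-rule — add T Z, T ((W or (W or Y)) implies ((not X or not Y) or not X)).
    T ((W or (W or Y)) implies ((not X or not Y) or not X)): β-rule — branch into F (W or (W or Y))  //  T ((not X or not Y) or not X).
      branch 2.1 (add F (W or (W or Y))):
        F (W or (W or Y)): α-rule — add F W, F (W or Y).
        F (W or Y): α-rule — add F W, F Y.
        ○ open, literals {W=F, Y=F, Z=T}.
      branch 2.2 (add T ((not X or not Y) or not X)):
        T ((not X or not Y) or not X): β-rule — branch into T (not X or not Y)  //  T not X.
          branch 2.2.1 (add T (not X or not Y)):
            T (not X or not Y): β-rule — branch into T not X  //  T not Y.
              branch 2.2.1.1 (add T not X):
                ○ open, literals {X=F, Z=T}.
              branch 2.2.1.2 (add T not Y):
                ○ open, literals {Y=F, Z=T}.
          branch 2.2.2 (add T not X):
            ○ open, literals {X=F, Z=T}.
0 branches closed, 5 open.
Each open branch fixes some atoms; the unmentioned ones are free. Counting distinct full assignments: branch {Y=F} (Z, X, V, W) contributes 16 new; branch {W=F, Y=F, Z=T} (X, V) contributes 0 new; branch {X=F, Z=T} (Y, V, W) contributes 4 new; branch {Y=F, Z=T} (X, V, W) contributes 0 new; branch {X=F, Z=T} (Y, V, W) contributes 0 new. Total: 20.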